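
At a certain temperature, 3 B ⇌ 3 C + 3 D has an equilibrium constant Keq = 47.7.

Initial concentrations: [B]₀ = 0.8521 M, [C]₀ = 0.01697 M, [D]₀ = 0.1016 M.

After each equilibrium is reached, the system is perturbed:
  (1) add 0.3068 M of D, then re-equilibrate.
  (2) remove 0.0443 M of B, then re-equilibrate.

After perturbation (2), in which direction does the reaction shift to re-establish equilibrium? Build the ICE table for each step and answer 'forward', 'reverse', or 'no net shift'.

Q₀ = 8.2843e-09 vs Keq = 47.7 ⇒ Q<K, forward
Step 1:
                    B           C           D
  init         0.8521     0.01697      0.1016
  Δ           -0.6955      0.6955      0.6955
  eq           0.1566      0.7125      0.7971
  solve Keq expr → x = 0.2318; check Q = 47.7
Then add 0.3068 M of D.
Step 2:
                    B           C           D
  init         0.1566      0.7125       1.104
  Δ           0.04046    -0.04046    -0.04046
  eq           0.1971       0.672       1.063
  solve Keq expr → x = -0.01349; check Q = 47.7
Then remove 0.0443 M of B.
Step 3:
                    B           C           D
  init         0.1528       0.672       1.063
  Δ           0.03013    -0.03013    -0.03013
  eq           0.1829      0.6419       1.033
  solve Keq expr → x = -0.01004; check Q = 47.7

Direction: reverse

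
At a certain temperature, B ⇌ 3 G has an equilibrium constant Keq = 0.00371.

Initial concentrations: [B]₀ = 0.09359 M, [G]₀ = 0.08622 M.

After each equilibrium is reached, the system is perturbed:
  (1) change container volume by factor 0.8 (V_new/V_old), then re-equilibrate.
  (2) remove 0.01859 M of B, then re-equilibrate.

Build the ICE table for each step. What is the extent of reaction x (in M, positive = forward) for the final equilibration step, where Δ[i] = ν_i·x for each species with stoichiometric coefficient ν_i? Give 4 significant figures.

Q₀ = 0.006848 vs Keq = 0.00371 ⇒ Q>K, reverse
Step 1:
                   B          G
  init       0.09359    0.08622
  Δ         0.004909   -0.01473
  eq          0.0985    0.07149
  solve Keq expr → x = -0.004909; check Q = 0.00371
Then change container volume by factor 0.8 (V_new/V_old).
Step 2:
                   B          G
  init        0.1231    0.08937
  Δ         0.003853   -0.01156
  eq           0.127    0.07781
  solve Keq expr → x = -0.003853; check Q = 0.00371
Then remove 0.01859 M of B.
Step 3:
                   B          G
  init        0.1084    0.07781
  Δ          0.00124  -0.003719
  eq          0.1096    0.07409
  solve Keq expr → x = -0.00124; check Q = 0.00371

x = -0.00124 M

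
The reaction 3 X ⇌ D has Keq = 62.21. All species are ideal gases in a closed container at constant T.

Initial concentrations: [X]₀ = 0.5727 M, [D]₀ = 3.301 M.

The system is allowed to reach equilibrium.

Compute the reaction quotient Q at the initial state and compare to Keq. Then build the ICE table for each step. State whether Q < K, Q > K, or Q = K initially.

Q₀ = 17.57 vs Keq = 62.21 ⇒ Q<K, forward
Step 1:
                    X           D
  init         0.5727       3.301
  Δ           -0.1945     0.06483
  eq           0.3782       3.366
  solve Keq expr → x = 0.06483; check Q = 62.21

Q₀ = 17.57; Q < K (proceeds forward)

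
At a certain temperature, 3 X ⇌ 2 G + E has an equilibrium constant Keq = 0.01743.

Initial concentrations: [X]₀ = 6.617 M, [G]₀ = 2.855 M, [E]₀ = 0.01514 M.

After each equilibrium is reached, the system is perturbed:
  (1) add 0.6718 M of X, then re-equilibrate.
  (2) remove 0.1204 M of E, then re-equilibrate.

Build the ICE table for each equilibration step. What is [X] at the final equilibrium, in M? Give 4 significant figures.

[X]_eq = 6.089 M

Q₀ = 4.2595e-04 vs Keq = 0.01743 ⇒ Q<K, forward
Step 1:
                    X           G           E
  I             6.617       2.855     0.01514
  C           -0.8283      0.5522      0.2761
  E             5.789       3.407      0.2912
  solve Keq expr → x = 0.2761; check Q = 0.01743
Then add 0.6718 M of X.
Step 2:
                    X           G           E
  I             6.461       3.407      0.2912
  C           -0.1734      0.1156      0.0578
  E             6.287       3.523       0.349
  solve Keq expr → x = 0.0578; check Q = 0.01743
Then remove 0.1204 M of E.
Step 3:
                    X           G           E
  I             6.287       3.523      0.2286
  C           -0.1979       0.132     0.06598
  E             6.089       3.655      0.2946
  solve Keq expr → x = 0.06598; check Q = 0.01743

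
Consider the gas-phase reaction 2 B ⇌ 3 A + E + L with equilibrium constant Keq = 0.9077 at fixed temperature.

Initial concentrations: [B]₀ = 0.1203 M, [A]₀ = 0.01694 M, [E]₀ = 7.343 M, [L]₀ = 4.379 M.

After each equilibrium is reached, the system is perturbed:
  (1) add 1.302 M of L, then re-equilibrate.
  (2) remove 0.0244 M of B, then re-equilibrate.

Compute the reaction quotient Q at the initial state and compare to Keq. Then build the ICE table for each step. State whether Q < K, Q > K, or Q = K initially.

Q₀ = 0.0108; Q < K (proceeds forward)

Q₀ = 0.0108 vs Keq = 0.9077 ⇒ Q<K, forward
Step 1:
                   B          A          E          L
  I           0.1203    0.01694      7.343      4.379
  C         -0.02961    0.04441     0.0148     0.0148
  E          0.09069    0.06135      7.358      4.394
  solve Keq expr → x = 0.0148; check Q = 0.9077
Then add 1.302 M of L.
Step 2:
                   B          A          E          L
  I          0.09069    0.06135      7.358      5.696
  C         0.002656  -0.003984  -0.001328  -0.001328
  E          0.09335    0.05737      7.356      5.694
  solve Keq expr → x = -0.001328; check Q = 0.9077
Then remove 0.0244 M of B.
Step 3:
                   B          A          E          L
  I          0.06895    0.05737      7.356      5.694
  C          0.00538  -0.008071   -0.00269   -0.00269
  E          0.07433     0.0493      7.354      5.692
  solve Keq expr → x = -0.00269; check Q = 0.9077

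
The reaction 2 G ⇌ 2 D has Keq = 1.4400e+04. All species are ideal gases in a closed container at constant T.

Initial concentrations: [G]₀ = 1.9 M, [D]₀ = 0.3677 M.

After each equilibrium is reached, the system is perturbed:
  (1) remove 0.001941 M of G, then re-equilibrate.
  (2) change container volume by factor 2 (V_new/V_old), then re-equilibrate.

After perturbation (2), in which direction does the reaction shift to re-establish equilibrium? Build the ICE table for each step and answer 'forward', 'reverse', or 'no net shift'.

Direction: no net shift

Q₀ = 0.03745 vs Keq = 1.4400e+04 ⇒ Q<K, forward
Step 1:
                  G         D
  I             1.9    0.3677
  C          -1.881     1.881
  E         0.01874     2.249
  solve Keq expr → x = 0.9406; check Q = 1.4400e+04
Then remove 0.001941 M of G.
Step 2:
                  G         D
  I          0.0168     2.249
  C        0.001925 -0.001925
  E         0.01873     2.247
  solve Keq expr → x = -9.6248e-04; check Q = 1.4400e+04
Then change container volume by factor 2 (V_new/V_old).
Step 3:
                  G         D
  I        0.009363     1.124
  C               0         0
  E        0.009363     1.124
  solve Keq expr → x = 0; check Q = 1.4400e+04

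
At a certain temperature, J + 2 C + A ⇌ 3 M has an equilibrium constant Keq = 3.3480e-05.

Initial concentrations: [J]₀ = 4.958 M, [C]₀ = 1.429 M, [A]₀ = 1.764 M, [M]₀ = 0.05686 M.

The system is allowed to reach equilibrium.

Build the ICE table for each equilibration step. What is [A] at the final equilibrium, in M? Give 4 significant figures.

Q₀ = 1.0293e-05 vs Keq = 3.3480e-05 ⇒ Q<K, forward
Step 1:
                   J          C          A          M
  I            4.958      1.429      1.764    0.05686
  C        -0.008834   -0.01767  -0.008834     0.0265
  E            4.949      1.411      1.755    0.08336
  solve Keq expr → x = 0.008834; check Q = 3.3480e-05

[A]_eq = 1.755 M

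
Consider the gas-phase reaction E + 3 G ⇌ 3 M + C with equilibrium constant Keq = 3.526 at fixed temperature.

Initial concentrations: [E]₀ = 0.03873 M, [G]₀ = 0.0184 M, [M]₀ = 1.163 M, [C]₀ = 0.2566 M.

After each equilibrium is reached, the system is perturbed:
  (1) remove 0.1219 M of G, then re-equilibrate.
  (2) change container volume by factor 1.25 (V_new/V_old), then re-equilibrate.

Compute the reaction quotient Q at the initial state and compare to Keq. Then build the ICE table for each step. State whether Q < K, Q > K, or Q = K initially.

Q₀ = 1.6730e+06; Q > K (proceeds reverse)

Q₀ = 1.6730e+06 vs Keq = 3.526 ⇒ Q>K, reverse
Step 1:
                  E         G         M         C
  I         0.03873    0.0184     1.163    0.2566
  C          0.1378    0.4133   -0.4133   -0.1378
  E          0.1765    0.4317    0.7497    0.1188
  solve Keq expr → x = -0.1378; check Q = 3.526
Then remove 0.1219 M of G.
Step 2:
                  E         G         M         C
  I          0.1765    0.3098    0.7497    0.1188
  C         0.01853   0.05558  -0.05558  -0.01853
  E           0.195    0.3654    0.6941    0.1003
  solve Keq expr → x = -0.01853; check Q = 3.526
Then change container volume by factor 1.25 (V_new/V_old).
Step 3:
                  E         G         M         C
  I           0.156    0.2923    0.5553   0.08024
  C               0         0         0         0
  E           0.156    0.2923    0.5553   0.08024
  solve Keq expr → x = 0; check Q = 3.526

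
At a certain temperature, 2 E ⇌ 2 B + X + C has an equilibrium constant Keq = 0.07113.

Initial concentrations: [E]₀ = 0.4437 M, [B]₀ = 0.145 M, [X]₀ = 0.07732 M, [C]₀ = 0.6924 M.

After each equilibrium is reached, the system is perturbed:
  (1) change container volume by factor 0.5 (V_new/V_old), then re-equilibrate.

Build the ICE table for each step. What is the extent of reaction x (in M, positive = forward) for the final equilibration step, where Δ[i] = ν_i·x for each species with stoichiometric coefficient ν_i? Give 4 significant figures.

x = -0.07209 M

Q₀ = 0.005717 vs Keq = 0.07113 ⇒ Q<K, forward
Step 1:
                   E          B          X          C
  I           0.4437      0.145    0.07732     0.6924
  C          -0.1215     0.1215    0.06075    0.06075
  E           0.3222     0.2665     0.1381     0.7531
  solve Keq expr → x = 0.06075; check Q = 0.07113
Then change container volume by factor 0.5 (V_new/V_old).
Step 2:
                   E          B          X          C
  I           0.6444      0.533     0.2761      1.506
  C           0.1442    -0.1442   -0.07209   -0.07209
  E           0.7886     0.3888      0.204      1.434
  solve Keq expr → x = -0.07209; check Q = 0.07113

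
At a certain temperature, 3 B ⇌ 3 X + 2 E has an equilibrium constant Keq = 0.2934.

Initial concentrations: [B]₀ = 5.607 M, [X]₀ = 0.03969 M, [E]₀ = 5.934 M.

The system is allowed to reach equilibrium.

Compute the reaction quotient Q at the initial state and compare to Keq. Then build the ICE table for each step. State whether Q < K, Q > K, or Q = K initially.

Q₀ = 1.2490e-05 vs Keq = 0.2934 ⇒ Q<K, forward
Step 1:
                  B         X         E
  I           5.607   0.03969     5.934
  C         -0.8642    0.8642    0.5761
  E           4.743    0.9039      6.51
  solve Keq expr → x = 0.2881; check Q = 0.2934

Q₀ = 1.2490e-05; Q < K (proceeds forward)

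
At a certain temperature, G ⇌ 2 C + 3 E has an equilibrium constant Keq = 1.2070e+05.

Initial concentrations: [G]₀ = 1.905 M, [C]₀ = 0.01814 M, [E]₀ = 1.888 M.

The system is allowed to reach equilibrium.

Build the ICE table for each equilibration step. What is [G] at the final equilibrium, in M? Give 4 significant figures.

[G]_eq = 0.0479 M

Q₀ = 0.001162 vs Keq = 1.2070e+05 ⇒ Q<K, forward
Step 1:
                   G          C          E
  I            1.905    0.01814      1.888
  C           -1.857      3.714      5.571
  E           0.0479      3.732      7.459
  solve Keq expr → x = 1.857; check Q = 1.2070e+05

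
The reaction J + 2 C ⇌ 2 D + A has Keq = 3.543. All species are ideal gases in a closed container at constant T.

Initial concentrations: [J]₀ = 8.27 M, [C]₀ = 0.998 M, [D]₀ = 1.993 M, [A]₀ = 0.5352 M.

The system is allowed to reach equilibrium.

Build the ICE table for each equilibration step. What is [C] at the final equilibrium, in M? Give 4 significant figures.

[C]_eq = 0.4344 M

Q₀ = 0.2581 vs Keq = 3.543 ⇒ Q<K, forward
Step 1:
                    J           C           D           A
  I              8.27       0.998       1.993      0.5352
  C           -0.2818     -0.5636      0.5636      0.2818
  E             7.988      0.4344       2.557       0.817
  solve Keq expr → x = 0.2818; check Q = 3.543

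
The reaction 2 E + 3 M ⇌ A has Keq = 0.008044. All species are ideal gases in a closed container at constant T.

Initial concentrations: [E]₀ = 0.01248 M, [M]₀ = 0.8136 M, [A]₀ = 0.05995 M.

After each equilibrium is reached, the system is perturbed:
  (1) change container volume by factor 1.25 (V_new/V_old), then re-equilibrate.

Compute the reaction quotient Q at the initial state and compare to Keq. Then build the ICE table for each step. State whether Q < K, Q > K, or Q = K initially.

Q₀ = 714.7; Q > K (proceeds reverse)

Q₀ = 714.7 vs Keq = 0.008044 ⇒ Q>K, reverse
Step 1:
                  E         M         A
  Initial   0.01248    0.8136   0.05995
  Change     0.1196    0.1794  -0.05981
  Equil      0.1321     0.993 1.3747e-04
  solve Keq expr → x = -0.05981; check Q = 0.008044
Then change container volume by factor 1.25 (V_new/V_old).
Step 2:
                  E         M         A
  Initial    0.1057    0.7944 1.0998e-04
  Change  1.2957e-04 1.9436e-04 -6.4786e-05
  Equil      0.1058    0.7946 4.5190e-05
  solve Keq expr → x = -6.4786e-05; check Q = 0.008044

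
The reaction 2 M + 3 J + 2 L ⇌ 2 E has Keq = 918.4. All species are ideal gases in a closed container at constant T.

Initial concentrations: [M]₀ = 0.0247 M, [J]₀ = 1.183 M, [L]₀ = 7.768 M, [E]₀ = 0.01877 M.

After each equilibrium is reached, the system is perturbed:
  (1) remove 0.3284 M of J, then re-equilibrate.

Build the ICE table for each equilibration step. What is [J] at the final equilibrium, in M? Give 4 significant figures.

[J]_eq = 0.8179 M

Q₀ = 0.00578 vs Keq = 918.4 ⇒ Q<K, forward
Step 1:
                    M           J           L           E
  Initial      0.0247       1.183       7.768     0.01877
  Change     -0.02455    -0.03682    -0.02455     0.02455
  Equil    1.5044e-04       1.146       7.743     0.04332
  solve Keq expr → x = 0.01227; check Q = 918.4
Then remove 0.3284 M of J.
Step 2:
                    M           J           L           E
  Initial  1.5044e-04      0.8178       7.743     0.04332
  Change   9.8545e-05  1.4782e-04  9.8545e-05 -9.8545e-05
  Equil    2.4898e-04      0.8179       7.744     0.04322
  solve Keq expr → x = -4.9273e-05; check Q = 918.4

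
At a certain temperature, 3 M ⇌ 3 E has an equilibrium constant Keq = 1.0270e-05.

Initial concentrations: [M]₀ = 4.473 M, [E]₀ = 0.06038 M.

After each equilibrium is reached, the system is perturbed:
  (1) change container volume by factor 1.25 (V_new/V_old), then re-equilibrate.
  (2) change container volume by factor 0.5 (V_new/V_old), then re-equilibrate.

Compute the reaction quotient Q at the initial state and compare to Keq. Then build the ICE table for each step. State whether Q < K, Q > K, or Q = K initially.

Q₀ = 2.4597e-06 vs Keq = 1.0270e-05 ⇒ Q<K, forward
Step 1:
                  M         E
  I           4.473   0.06038
  C        -0.03606   0.03606
  E           4.437   0.09644
  solve Keq expr → x = 0.01202; check Q = 1.0270e-05
Then change container volume by factor 1.25 (V_new/V_old).
Step 2:
                  M         E
  I            3.55   0.07715
  C               0         0
  E            3.55   0.07715
  solve Keq expr → x = 0; check Q = 1.0270e-05
Then change container volume by factor 0.5 (V_new/V_old).
Step 3:
                  M         E
  I           7.099    0.1543
  C               0         0
  E           7.099    0.1543
  solve Keq expr → x = 0; check Q = 1.0270e-05

Q₀ = 2.4597e-06; Q < K (proceeds forward)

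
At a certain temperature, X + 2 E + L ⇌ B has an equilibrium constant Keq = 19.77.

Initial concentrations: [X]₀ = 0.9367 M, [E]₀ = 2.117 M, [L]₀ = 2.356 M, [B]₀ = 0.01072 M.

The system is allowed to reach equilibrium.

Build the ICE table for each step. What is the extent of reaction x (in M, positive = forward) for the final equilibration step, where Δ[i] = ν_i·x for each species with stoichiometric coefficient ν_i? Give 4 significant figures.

Q₀ = 0.001084 vs Keq = 19.77 ⇒ Q<K, forward
Step 1:
                   X          E          L          B
  Initial     0.9367      2.117      2.356    0.01072
  Change     -0.8184     -1.637    -0.8184     0.8184
  Equil       0.1183     0.4802      1.538     0.8291
  solve Keq expr → x = 0.8184; check Q = 19.77

x = 0.8184 M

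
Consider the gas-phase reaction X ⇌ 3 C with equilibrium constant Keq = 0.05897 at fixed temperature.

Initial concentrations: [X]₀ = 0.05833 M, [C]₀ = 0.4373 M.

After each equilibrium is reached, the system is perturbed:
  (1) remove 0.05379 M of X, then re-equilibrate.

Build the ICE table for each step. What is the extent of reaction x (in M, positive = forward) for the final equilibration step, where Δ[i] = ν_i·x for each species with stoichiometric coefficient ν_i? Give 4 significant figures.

x = -0.00839 M

Q₀ = 1.434 vs Keq = 0.05897 ⇒ Q>K, reverse
Step 1:
                  X         C
  Initial   0.05833    0.4373
  Change    0.07885   -0.2366
  Equil      0.1372    0.2007
  solve Keq expr → x = -0.07885; check Q = 0.05897
Then remove 0.05379 M of X.
Step 2:
                  X         C
  Initial   0.08339    0.2007
  Change    0.00839  -0.02517
  Equil     0.09178    0.1756
  solve Keq expr → x = -0.00839; check Q = 0.05897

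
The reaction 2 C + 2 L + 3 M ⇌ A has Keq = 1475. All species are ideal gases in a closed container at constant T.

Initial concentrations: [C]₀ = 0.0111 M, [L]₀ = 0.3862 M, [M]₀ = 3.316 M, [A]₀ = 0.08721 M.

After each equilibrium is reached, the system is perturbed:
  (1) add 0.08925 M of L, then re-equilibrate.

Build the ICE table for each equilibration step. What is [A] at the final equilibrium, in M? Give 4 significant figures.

[A]_eq = 0.09136 M

Q₀ = 130.2 vs Keq = 1475 ⇒ Q<K, forward
Step 1:
                   C          L          M          A
  init        0.0111     0.3862      3.316    0.08721
  Δ        -0.007645  -0.007645   -0.01147   0.003823
  eq        0.003455     0.3786      3.305    0.09103
  solve Keq expr → x = 0.003823; check Q = 1475
Then add 0.08925 M of L.
Step 2:
                   C          L          M          A
  init      0.003455     0.4678      3.305    0.09103
  Δ       -6.4899e-04 -6.4899e-04 -9.7349e-04 3.2450e-04
  eq        0.002806     0.4672      3.304    0.09136
  solve Keq expr → x = 3.2450e-04; check Q = 1475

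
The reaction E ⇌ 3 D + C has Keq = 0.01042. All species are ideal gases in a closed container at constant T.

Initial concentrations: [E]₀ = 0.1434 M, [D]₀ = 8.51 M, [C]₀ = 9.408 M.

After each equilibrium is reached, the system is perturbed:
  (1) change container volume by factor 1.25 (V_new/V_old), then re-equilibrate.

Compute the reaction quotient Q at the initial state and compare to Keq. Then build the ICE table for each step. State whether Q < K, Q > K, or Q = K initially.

Q₀ = 4.0433e+04 vs Keq = 0.01042 ⇒ Q>K, reverse
Step 1:
                  E         D         C
  I          0.1434      8.51     9.408
  C           2.781    -8.344    -2.781
  E           2.925    0.1663     6.627
  solve Keq expr → x = -2.781; check Q = 0.01042
Then change container volume by factor 1.25 (V_new/V_old).
Step 2:
                  E         D         C
  I            2.34     0.133     5.301
  C        -0.01096   0.03288   0.01096
  E           2.329    0.1659     5.312
  solve Keq expr → x = 0.01096; check Q = 0.01042

Q₀ = 4.0433e+04; Q > K (proceeds reverse)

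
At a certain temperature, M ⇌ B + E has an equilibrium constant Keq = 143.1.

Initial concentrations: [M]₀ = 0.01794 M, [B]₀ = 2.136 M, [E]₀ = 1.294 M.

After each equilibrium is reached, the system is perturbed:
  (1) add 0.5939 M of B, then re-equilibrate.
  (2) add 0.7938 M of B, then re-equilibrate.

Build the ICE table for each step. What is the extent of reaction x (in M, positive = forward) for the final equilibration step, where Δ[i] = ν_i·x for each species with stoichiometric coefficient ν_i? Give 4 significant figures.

Q₀ = 154.1 vs Keq = 143.1 ⇒ Q>K, reverse
Step 1:
                   M          B          E
  Initial    0.01794      2.136      1.294
  Change    0.001343  -0.001343  -0.001343
  Equil      0.01928      2.135      1.293
  solve Keq expr → x = -0.001343; check Q = 143.1
Then add 0.5939 M of B.
Step 2:
                   M          B          E
  Initial    0.01928      2.729      1.293
  Change    0.005218  -0.005218  -0.005218
  Equil       0.0245      2.723      1.287
  solve Keq expr → x = -0.005218; check Q = 143.1
Then add 0.7938 M of B.
Step 3:
                   M          B          E
  Initial     0.0245      3.517      1.287
  Change     0.00691   -0.00691   -0.00691
  Equil      0.03141       3.51      1.281
  solve Keq expr → x = -0.00691; check Q = 143.1

x = -0.00691 M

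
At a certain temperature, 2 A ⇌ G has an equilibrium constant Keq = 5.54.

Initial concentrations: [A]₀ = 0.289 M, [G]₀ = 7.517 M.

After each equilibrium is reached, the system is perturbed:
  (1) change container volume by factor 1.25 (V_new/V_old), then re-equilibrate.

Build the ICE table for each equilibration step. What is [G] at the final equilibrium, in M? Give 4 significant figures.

[G]_eq = 5.625 M

Q₀ = 90 vs Keq = 5.54 ⇒ Q>K, reverse
Step 1:
                    A           G
  Initial       0.289       7.517
  Change       0.8427     -0.4214
  Equil         1.132       7.096
  solve Keq expr → x = -0.4214; check Q = 5.54
Then change container volume by factor 1.25 (V_new/V_old).
Step 2:
                    A           G
  Initial      0.9054       5.677
  Change       0.1023    -0.05115
  Equil         1.008       5.625
  solve Keq expr → x = -0.05115; check Q = 5.54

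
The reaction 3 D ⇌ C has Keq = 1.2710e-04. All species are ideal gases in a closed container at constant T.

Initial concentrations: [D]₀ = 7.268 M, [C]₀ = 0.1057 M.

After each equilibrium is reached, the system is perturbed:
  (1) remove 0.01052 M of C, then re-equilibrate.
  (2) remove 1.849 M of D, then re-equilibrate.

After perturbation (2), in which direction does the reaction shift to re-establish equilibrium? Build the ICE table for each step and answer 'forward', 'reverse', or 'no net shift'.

Q₀ = 2.7532e-04 vs Keq = 1.2710e-04 ⇒ Q>K, reverse
Step 1:
                   D          C
  I            7.268     0.1057
  C           0.1608   -0.05359
  E            7.429    0.05211
  solve Keq expr → x = -0.05359; check Q = 1.2710e-04
Then remove 0.01052 M of C.
Step 2:
                   D          C
  I            7.429    0.04159
  C         -0.02969   0.009898
  E            7.399    0.05148
  solve Keq expr → x = 0.009898; check Q = 1.2710e-04
Then remove 1.849 M of D.
Step 3:
                   D          C
  I             5.55    0.05148
  C          0.08618   -0.02873
  E            5.636    0.02276
  solve Keq expr → x = -0.02873; check Q = 1.2710e-04

Direction: reverse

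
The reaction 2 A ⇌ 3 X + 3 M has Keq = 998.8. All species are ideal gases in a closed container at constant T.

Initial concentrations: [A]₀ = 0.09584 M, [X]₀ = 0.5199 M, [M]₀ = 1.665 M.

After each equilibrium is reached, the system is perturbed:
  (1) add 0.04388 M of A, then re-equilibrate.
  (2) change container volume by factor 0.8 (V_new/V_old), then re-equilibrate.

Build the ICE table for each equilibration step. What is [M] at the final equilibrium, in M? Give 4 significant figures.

[M]_eq = 2.23 M

Q₀ = 70.62 vs Keq = 998.8 ⇒ Q<K, forward
Step 1:
                   A          X          M
  Initial    0.09584     0.5199      1.665
  Change    -0.06068    0.09102    0.09102
  Equil      0.03516     0.6109      1.756
  solve Keq expr → x = 0.03034; check Q = 998.8
Then add 0.04388 M of A.
Step 2:
                   A          X          M
  Initial    0.07904     0.6109      1.756
  Change    -0.03706    0.05559    0.05559
  Equil      0.04198     0.6665      1.812
  solve Keq expr → x = 0.01853; check Q = 998.8
Then change container volume by factor 0.8 (V_new/V_old).
Step 3:
                   A          X          M
  Initial    0.05248     0.8331      2.265
  Change     0.02279   -0.03418   -0.03418
  Equil      0.07527      0.799       2.23
  solve Keq expr → x = -0.01139; check Q = 998.8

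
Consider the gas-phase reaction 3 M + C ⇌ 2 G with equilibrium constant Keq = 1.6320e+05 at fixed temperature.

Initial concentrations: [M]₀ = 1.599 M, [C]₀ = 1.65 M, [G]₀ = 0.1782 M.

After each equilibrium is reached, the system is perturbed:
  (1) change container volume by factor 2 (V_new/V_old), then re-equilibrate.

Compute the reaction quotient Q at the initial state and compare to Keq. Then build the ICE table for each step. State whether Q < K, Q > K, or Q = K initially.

Q₀ = 0.004707 vs Keq = 1.6320e+05 ⇒ Q<K, forward
Step 1:
                    M           C           G
  init          1.599        1.65      0.1782
  Δ            -1.579     -0.5263       1.053
  eq          0.02021       1.124       1.231
  solve Keq expr → x = 0.5263; check Q = 1.6320e+05
Then change container volume by factor 2 (V_new/V_old).
Step 2:
                    M           C           G
  init        0.01011      0.5619      0.6154
  Δ           0.00585     0.00195     -0.0039
  eq          0.01596      0.5638      0.6115
  solve Keq expr → x = -0.00195; check Q = 1.6320e+05

Q₀ = 0.004707; Q < K (proceeds forward)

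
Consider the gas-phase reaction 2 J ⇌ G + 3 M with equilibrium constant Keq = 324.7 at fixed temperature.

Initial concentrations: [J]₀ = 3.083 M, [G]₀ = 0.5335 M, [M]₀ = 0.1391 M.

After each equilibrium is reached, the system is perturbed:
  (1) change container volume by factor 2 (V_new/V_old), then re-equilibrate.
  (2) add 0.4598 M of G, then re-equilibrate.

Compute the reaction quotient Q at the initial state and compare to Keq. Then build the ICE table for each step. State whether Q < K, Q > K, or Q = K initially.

Q₀ = 1.5107e-04 vs Keq = 324.7 ⇒ Q<K, forward
Step 1:
                   J          G          M
  init         3.083     0.5335     0.1391
  Δ            -2.51      1.255      3.766
  eq          0.5727      1.789      3.905
  solve Keq expr → x = 1.255; check Q = 324.7
Then change container volume by factor 2 (V_new/V_old).
Step 2:
                   J          G          M
  init        0.2863     0.8943      1.952
  Δ           -0.118    0.05899      0.177
  eq          0.1684     0.9533      2.129
  solve Keq expr → x = 0.05899; check Q = 324.7
Then add 0.4598 M of G.
Step 3:
                   J          G          M
  init        0.1684      1.413      2.129
  Δ          0.02928   -0.01464   -0.04392
  eq          0.1976      1.398      2.085
  solve Keq expr → x = -0.01464; check Q = 324.7

Q₀ = 1.5107e-04; Q < K (proceeds forward)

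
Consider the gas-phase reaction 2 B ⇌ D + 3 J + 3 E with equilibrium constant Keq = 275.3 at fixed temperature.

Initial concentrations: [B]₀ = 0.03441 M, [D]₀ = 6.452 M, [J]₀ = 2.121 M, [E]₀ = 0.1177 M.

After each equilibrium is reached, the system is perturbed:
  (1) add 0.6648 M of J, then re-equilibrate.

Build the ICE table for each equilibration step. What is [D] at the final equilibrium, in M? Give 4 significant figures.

Q₀ = 84.78 vs Keq = 275.3 ⇒ Q<K, forward
Step 1:
                   B          D          J          E
  I          0.03441      6.452      2.121     0.1177
  C         -0.01092   0.005458    0.01637    0.01637
  E          0.02349      6.457      2.137     0.1341
  solve Keq expr → x = 0.005458; check Q = 275.3
Then add 0.6648 M of J.
Step 2:
                   B          D          J          E
  I          0.02349      6.457      2.802     0.1341
  C         0.007333  -0.003666     -0.011     -0.011
  E          0.03083      6.454      2.791     0.1231
  solve Keq expr → x = -0.003666; check Q = 275.3

[D]_eq = 6.454 M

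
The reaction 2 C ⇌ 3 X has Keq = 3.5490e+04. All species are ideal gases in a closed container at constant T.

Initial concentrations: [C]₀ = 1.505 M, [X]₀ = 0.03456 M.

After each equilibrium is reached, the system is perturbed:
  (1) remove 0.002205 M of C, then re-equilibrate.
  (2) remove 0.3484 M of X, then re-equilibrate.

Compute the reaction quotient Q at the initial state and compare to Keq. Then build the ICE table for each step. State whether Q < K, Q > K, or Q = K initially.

Q₀ = 1.8224e-05; Q < K (proceeds forward)

Q₀ = 1.8224e-05 vs Keq = 3.5490e+04 ⇒ Q<K, forward
Step 1:
                    C           X
  Initial       1.505     0.03456
  Change       -1.487        2.23
  Equil       0.01809       2.265
  solve Keq expr → x = 0.7435; check Q = 3.5490e+04
Then remove 0.002205 M of C.
Step 2:
                    C           X
  Initial     0.01589       2.265
  Change     0.002166   -0.003249
  Equil       0.01805       2.262
  solve Keq expr → x = -0.001083; check Q = 3.5490e+04
Then remove 0.3484 M of X.
Step 3:
                    C           X
  Initial     0.01805       1.913
  Change    -0.003942    0.005912
  Equil       0.01411       1.919
  solve Keq expr → x = 0.001971; check Q = 3.5490e+04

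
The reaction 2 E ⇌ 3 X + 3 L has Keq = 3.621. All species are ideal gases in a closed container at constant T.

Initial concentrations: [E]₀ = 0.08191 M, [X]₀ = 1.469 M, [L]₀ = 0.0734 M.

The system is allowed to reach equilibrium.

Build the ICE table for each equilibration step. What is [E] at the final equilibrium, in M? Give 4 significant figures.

[E]_eq = 0.04538 M

Q₀ = 0.1868 vs Keq = 3.621 ⇒ Q<K, forward
Step 1:
                   E          X          L
  Initial    0.08191      1.469     0.0734
  Change    -0.03653     0.0548     0.0548
  Equil      0.04538      1.524     0.1282
  solve Keq expr → x = 0.01827; check Q = 3.621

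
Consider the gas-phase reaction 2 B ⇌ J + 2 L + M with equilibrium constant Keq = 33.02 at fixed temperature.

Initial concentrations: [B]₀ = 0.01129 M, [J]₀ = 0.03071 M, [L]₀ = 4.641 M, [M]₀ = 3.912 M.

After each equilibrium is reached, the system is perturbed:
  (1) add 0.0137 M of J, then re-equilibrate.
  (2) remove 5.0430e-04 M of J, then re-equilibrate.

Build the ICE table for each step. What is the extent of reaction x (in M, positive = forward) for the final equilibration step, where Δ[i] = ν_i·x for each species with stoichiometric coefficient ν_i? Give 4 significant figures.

Q₀ = 2.0301e+04 vs Keq = 33.02 ⇒ Q>K, reverse
Step 1:
                   B          J          L          M
  I          0.01129    0.03071      4.641      3.912
  C          0.05758   -0.02879   -0.05758   -0.02879
  E          0.06887    0.00192      4.583      3.883
  solve Keq expr → x = -0.02879; check Q = 33.02
Then add 0.0137 M of J.
Step 2:
                   B          J          L          M
  I          0.06887    0.01562      4.583      3.883
  C          0.02414   -0.01207   -0.02414   -0.01207
  E          0.09301    0.00355      4.559      3.871
  solve Keq expr → x = -0.01207; check Q = 33.02
Then remove 5.0430e-04 M of J.
Step 3:
                   B          J          L          M
  I          0.09301   0.003046      4.559      3.871
  C       -8.7256e-04 4.3628e-04 8.7256e-04 4.3628e-04
  E          0.09214   0.003482       4.56      3.872
  solve Keq expr → x = 4.3628e-04; check Q = 33.02

x = 4.3628e-04 M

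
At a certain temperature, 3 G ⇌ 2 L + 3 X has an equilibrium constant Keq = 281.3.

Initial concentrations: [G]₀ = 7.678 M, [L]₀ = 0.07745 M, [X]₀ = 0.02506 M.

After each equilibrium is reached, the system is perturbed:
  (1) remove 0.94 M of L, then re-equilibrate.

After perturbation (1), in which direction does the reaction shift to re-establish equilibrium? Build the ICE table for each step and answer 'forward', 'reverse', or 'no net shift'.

Q₀ = 2.0857e-10 vs Keq = 281.3 ⇒ Q<K, forward
Step 1:
                    G           L           X
  init          7.678     0.07745     0.02506
  Δ             -5.59       3.727        5.59
  eq            2.088       3.804       5.615
  solve Keq expr → x = 1.863; check Q = 281.3
Then remove 0.94 M of L.
Step 2:
                    G           L           X
  init          2.088       2.864       5.615
  Δ           -0.2272      0.1515      0.2272
  eq            1.861       3.015       5.842
  solve Keq expr → x = 0.07574; check Q = 281.3

Direction: forward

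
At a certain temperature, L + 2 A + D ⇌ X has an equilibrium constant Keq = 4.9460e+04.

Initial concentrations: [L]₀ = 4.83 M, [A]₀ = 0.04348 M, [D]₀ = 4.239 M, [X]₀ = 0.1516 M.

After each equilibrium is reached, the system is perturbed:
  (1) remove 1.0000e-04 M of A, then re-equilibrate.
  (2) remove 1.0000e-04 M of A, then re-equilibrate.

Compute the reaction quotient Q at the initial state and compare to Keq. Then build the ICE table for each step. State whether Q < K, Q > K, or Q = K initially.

Q₀ = 3.917 vs Keq = 4.9460e+04 ⇒ Q<K, forward
Step 1:
                  L         A         D         X
  Initial      4.83   0.04348     4.239    0.1516
  Change   -0.02153  -0.04306  -0.02153   0.02153
  Equil       4.808 4.1546e-04     4.217    0.1731
  solve Keq expr → x = 0.02153; check Q = 4.9460e+04
Then remove 1.0000e-04 M of A.
Step 2:
                  L         A         D         X
  Initial     4.808 3.1546e-04     4.217    0.1731
  Change  4.9968e-05 9.9935e-05 4.9968e-05 -4.9968e-05
  Equil       4.809 4.1540e-04     4.218    0.1731
  solve Keq expr → x = -4.9968e-05; check Q = 4.9460e+04
Then remove 1.0000e-04 M of A.
Step 3:
                  L         A         D         X
  Initial     4.809 3.1540e-04     4.218    0.1731
  Change  4.9968e-05 9.9935e-05 4.9968e-05 -4.9968e-05
  Equil       4.809 4.1533e-04     4.218     0.173
  solve Keq expr → x = -4.9968e-05; check Q = 4.9460e+04

Q₀ = 3.917; Q < K (proceeds forward)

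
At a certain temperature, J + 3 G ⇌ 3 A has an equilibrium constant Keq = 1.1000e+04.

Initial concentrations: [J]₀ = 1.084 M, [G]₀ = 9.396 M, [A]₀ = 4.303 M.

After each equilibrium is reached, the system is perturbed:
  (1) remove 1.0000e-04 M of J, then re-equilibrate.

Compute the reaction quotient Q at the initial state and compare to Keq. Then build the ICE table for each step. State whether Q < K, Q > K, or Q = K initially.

Q₀ = 0.0886; Q < K (proceeds forward)

Q₀ = 0.0886 vs Keq = 1.1000e+04 ⇒ Q<K, forward
Step 1:
                   J          G          A
  Initial      1.084      9.396      4.303
  Change      -1.084     -3.251      3.251
  Equil   1.6895e-04      6.145      7.554
  solve Keq expr → x = 1.084; check Q = 1.1000e+04
Then remove 1.0000e-04 M of J.
Step 2:
                   J          G          A
  Initial 6.8952e-05      6.145      7.554
  Change  9.9955e-05 2.9987e-04 -2.9987e-04
  Equil   1.6891e-04      6.145      7.554
  solve Keq expr → x = -9.9955e-05; check Q = 1.1000e+04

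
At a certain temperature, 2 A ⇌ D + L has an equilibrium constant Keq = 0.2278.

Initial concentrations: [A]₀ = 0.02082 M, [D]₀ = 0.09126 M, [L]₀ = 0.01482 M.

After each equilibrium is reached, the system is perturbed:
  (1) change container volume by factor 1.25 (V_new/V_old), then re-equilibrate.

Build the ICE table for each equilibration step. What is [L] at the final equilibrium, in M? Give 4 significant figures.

Q₀ = 3.12 vs Keq = 0.2278 ⇒ Q>K, reverse
Step 1:
                   A          D          L
  Initial    0.02082    0.09126    0.01482
  Change      0.0202    -0.0101    -0.0101
  Equil      0.04102    0.08116   0.004722
  solve Keq expr → x = -0.0101; check Q = 0.2278
Then change container volume by factor 1.25 (V_new/V_old).
Step 2:
                   A          D          L
  Initial    0.03281    0.06493   0.003777
  Change           0          0          0
  Equil      0.03281    0.06493   0.003777
  solve Keq expr → x = 0; check Q = 0.2278

[L]_eq = 0.003777 M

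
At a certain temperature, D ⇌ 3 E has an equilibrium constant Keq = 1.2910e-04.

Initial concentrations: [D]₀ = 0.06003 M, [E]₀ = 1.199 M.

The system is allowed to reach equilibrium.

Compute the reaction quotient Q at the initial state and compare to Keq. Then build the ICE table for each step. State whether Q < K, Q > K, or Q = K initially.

Q₀ = 28.71 vs Keq = 1.2910e-04 ⇒ Q>K, reverse
Step 1:
                    D           E
  Initial     0.06003       1.199
  Change       0.3868       -1.16
  Equil        0.4468     0.03864
  solve Keq expr → x = -0.3868; check Q = 1.2910e-04

Q₀ = 28.71; Q > K (proceeds reverse)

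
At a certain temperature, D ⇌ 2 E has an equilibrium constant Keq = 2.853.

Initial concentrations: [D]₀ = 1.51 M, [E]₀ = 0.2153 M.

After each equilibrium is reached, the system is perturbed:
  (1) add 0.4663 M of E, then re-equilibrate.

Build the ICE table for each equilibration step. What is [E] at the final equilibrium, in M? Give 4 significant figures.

[E]_eq = 1.693 M

Q₀ = 0.0307 vs Keq = 2.853 ⇒ Q<K, forward
Step 1:
                   D          E
  init          1.51     0.2153
  Δ          -0.6675      1.335
  eq          0.8425       1.55
  solve Keq expr → x = 0.6675; check Q = 2.853
Then add 0.4663 M of E.
Step 2:
                   D          E
  init        0.8425      2.017
  Δ           0.1619    -0.3239
  eq           1.004      1.693
  solve Keq expr → x = -0.1619; check Q = 2.853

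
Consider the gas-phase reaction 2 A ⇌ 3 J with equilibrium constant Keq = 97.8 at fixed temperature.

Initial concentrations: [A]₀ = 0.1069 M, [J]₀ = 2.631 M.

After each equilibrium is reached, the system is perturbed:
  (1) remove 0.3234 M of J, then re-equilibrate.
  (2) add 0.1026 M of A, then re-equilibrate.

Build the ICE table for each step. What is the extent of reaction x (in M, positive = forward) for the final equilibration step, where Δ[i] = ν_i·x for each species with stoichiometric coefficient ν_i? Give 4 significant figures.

x = 0.03861 M

Q₀ = 1594 vs Keq = 97.8 ⇒ Q>K, reverse
Step 1:
                  A         J
  I          0.1069     2.631
  C          0.2394   -0.3591
  E          0.3463     2.272
  solve Keq expr → x = -0.1197; check Q = 97.8
Then remove 0.3234 M of J.
Step 2:
                  A         J
  I          0.3463     1.949
  C        -0.05393    0.0809
  E          0.2923     2.029
  solve Keq expr → x = 0.02697; check Q = 97.8
Then add 0.1026 M of A.
Step 3:
                  A         J
  I          0.3949     2.029
  C        -0.07722    0.1158
  E          0.3177     2.145
  solve Keq expr → x = 0.03861; check Q = 97.8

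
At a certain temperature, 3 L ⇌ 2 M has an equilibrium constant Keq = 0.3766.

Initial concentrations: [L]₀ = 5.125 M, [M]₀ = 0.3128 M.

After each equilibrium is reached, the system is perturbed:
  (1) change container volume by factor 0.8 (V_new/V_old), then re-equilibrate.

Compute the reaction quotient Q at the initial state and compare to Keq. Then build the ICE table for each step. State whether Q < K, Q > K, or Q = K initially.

Q₀ = 7.2686e-04 vs Keq = 0.3766 ⇒ Q<K, forward
Step 1:
                   L          M
  I            5.125     0.3128
  C           -2.798      1.865
  E            2.327      2.178
  solve Keq expr → x = 0.9327; check Q = 0.3766
Then change container volume by factor 0.8 (V_new/V_old).
Step 2:
                   L          M
  I            2.909      2.723
  C           -0.145    0.09665
  E            2.764      2.819
  solve Keq expr → x = 0.04832; check Q = 0.3766

Q₀ = 7.2686e-04; Q < K (proceeds forward)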